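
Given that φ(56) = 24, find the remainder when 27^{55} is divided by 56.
By Euler: 27^{24} ≡ 1 (mod 56) since gcd(27, 56) = 1. 55 = 2×24 + 7. So 27^{55} ≡ 27^{7} ≡ 27 (mod 56)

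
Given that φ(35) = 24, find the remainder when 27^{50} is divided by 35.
By Euler: 27^{24} ≡ 1 mod 35 since gcd(27, 35) = 1. 50 = 2×24 + 2. So 27^{50} ≡ 27^{2} ≡ 29 mod 35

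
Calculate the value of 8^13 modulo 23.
By repeated squaring mod 23: 8^{1}≡8, 8^{2}≡18, 8^{4}≡2, 8^{8}≡4. Then 8^{13} = 8^{8+4+1} ≡ 4 × 2 × 8 ≡ 18 mod 23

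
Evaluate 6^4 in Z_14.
6^{4} = 1296 ≡ 8 (mod 14)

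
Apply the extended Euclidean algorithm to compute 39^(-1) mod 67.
Extended GCD: 39(-12) + 67(7) = 1. So 39^(-1) ≡ -12 ≡ 55 (mod 67). Verify: 39 × 55 = 2145 ≡ 1 (mod 67)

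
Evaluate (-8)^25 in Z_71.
By repeated squaring (mod 71): (-8)^{1}≡63, (-8)^{2}≡64, (-8)^{4}≡49, (-8)^{8}≡58, (-8)^{16}≡27. Then (-8)^{25} = (-8)^{16+8+1} ≡ 27 × 58 × 63 ≡ 39 (mod 71)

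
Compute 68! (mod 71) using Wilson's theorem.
(70)! = (68)! × (69) × (70) ≡ -1 (mod 71). So (68)! ≡ -1 × [(70)(69)]^(-1) ≡ 35 (mod 71)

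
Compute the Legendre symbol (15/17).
(15/17) = 15^{8} mod 17 = 1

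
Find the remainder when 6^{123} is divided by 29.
By Fermat: 6^{28} ≡ 1 mod 29. 123 = 4×28 + 11. So 6^{123} ≡ 6^{11} ≡ 9 mod 29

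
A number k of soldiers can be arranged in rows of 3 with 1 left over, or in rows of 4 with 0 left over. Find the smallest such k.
M = 3 × 4 = 12. M₁ = 4, y₁ ≡ 1 mod 3. M₂ = 3, y₂ ≡ 3 mod 4. k = 1×4×1 + 0×3×3 ≡ 4 mod 12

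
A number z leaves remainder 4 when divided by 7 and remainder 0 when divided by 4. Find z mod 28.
M = 7 × 4 = 28. M₁ = 4, y₁ ≡ 2 mod 7. M₂ = 7, y₂ ≡ 3 mod 4. z = 4×4×2 + 0×7×3 ≡ 4 mod 28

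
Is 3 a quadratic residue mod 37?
By Euler's criterion: 3^{18} ≡ 1 mod 37. Since this equals 1, 3 is a QR.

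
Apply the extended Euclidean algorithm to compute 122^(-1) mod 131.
Extended GCD: 122(29) + 131(-27) = 1. So 122^(-1) ≡ 29 (mod 131). Verify: 122 × 29 = 3538 ≡ 1 (mod 131)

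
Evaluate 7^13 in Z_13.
Using Fermat: 7^{12} ≡ 1 (mod 13). 13 ≡ 1 (mod 12). So 7^{13} ≡ 7^{1} ≡ 7 (mod 13)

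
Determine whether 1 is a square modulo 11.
By Euler's criterion: 1^{5} ≡ 1 (mod 11). Since this equals 1, 1 is a QR.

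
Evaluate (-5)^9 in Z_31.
By repeated squaring (mod 31): (-5)^{1}≡26, (-5)^{2}≡25, (-5)^{4}≡5, (-5)^{8}≡25. Then (-5)^{9} = (-5)^{8+1} ≡ 25 × 26 ≡ 30 (mod 31)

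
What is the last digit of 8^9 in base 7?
Using Fermat: 8^{6} ≡ 1 (mod 7). 9 ≡ 3 (mod 6). So 8^{9} ≡ 8^{3} ≡ 1 (mod 7)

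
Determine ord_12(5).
Powers of 5 mod 12: 5^1≡5, 5^2≡1. ord_12(5) = 2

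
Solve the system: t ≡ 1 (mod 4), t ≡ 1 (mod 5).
M = 4 × 5 = 20. M₁ = 5, y₁ ≡ 1 (mod 4). M₂ = 4, y₂ ≡ 4 (mod 5). t = 1×5×1 + 1×4×4 ≡ 1 (mod 20)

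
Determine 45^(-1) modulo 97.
Since 97 is prime, by Fermat 45^(-1) ≡ 45^{95} ≡ 69 mod 97. Verify: 45 × 69 = 3105 ≡ 1 mod 97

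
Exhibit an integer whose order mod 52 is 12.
7 has order 12 mod 52 since 7^{12} ≡ 1 (mod 52) and no smaller power works.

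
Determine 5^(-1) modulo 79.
Since 79 is prime, by Fermat 5^(-1) ≡ 5^{77} ≡ 16 (mod 79). Verify: 5 × 16 = 80 ≡ 1 (mod 79)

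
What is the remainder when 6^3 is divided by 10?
6^{3} = 216 ≡ 6 (mod 10)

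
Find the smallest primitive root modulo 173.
g = 2. Powers: [2, 4, 8, 16, 32, 64, 128, 83, ...] generates all 172 non-zero residues.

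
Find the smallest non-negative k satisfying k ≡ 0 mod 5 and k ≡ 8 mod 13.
M = 5 × 13 = 65. M₁ = 13, y₁ ≡ 2 mod 5. M₂ = 5, y₂ ≡ 8 mod 13. k = 0×13×2 + 8×5×8 ≡ 60 mod 65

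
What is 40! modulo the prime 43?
(42)! = (40)! × (41) × (42) ≡ -1 (mod 43). So (40)! ≡ -1 × [(42)(41)]^(-1) ≡ 21 (mod 43)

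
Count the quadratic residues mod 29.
Exactly half the non-zero residues mod a prime are QRs: (29-1)/2 = 14.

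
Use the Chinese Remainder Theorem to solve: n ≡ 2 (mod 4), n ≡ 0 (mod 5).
M = 4 × 5 = 20. M₁ = 5, y₁ ≡ 1 (mod 4). M₂ = 4, y₂ ≡ 4 (mod 5). n = 2×5×1 + 0×4×4 ≡ 10 (mod 20)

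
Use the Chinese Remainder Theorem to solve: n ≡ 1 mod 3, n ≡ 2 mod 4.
M = 3 × 4 = 12. M₁ = 4, y₁ ≡ 1 mod 3. M₂ = 3, y₂ ≡ 3 mod 4. n = 1×4×1 + 2×3×3 ≡ 10 mod 12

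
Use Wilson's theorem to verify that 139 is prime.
(138)! mod 139 = 138. Since this equals -1 mod 139, Wilson confirms 139 is prime.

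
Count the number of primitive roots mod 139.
Number of primitive roots mod 139 = φ(p-1) = φ(138) = 44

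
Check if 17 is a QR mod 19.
By Euler's criterion: 17^{9} ≡ 1 (mod 19). Since this equals 1, 17 is a QR.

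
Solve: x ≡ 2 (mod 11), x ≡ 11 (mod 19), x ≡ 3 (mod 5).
M = 11 × 19 × 5 = 1045. M₁ = 95, y₁ ≡ 8 (mod 11). M₂ = 55, y₂ ≡ 9 (mod 19). M₃ = 209, y₃ ≡ 4 (mod 5). x = 2×95×8 + 11×55×9 + 3×209×4 ≡ 68 (mod 1045)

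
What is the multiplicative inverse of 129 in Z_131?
Since 131 is prime, by Fermat 129^(-1) ≡ 129^{129} ≡ 65 (mod 131). Verify: 129 × 65 = 8385 ≡ 1 (mod 131)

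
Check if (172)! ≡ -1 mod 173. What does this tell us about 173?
(172)! mod 173 = 172. Since this equals -1 mod 173, Wilson confirms 173 is prime.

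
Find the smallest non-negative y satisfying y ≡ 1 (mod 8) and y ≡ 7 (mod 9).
M = 8 × 9 = 72. M₁ = 9, y₁ ≡ 1 (mod 8). M₂ = 8, y₂ ≡ 8 (mod 9). y = 1×9×1 + 7×8×8 ≡ 25 (mod 72)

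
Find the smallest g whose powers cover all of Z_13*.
g = 2. Powers: [2, 4, 8, 3, 6, 12, 11, ...] generates all 12 non-zero residues.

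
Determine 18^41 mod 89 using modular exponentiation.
By repeated squaring (mod 89): 18^{1}≡18, 18^{2}≡57, 18^{4}≡45, 18^{8}≡67, 18^{16}≡39, 18^{32}≡8. Then 18^{41} = 18^{32+8+1} ≡ 8 × 67 × 18 ≡ 36 (mod 89)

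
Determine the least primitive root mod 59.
g = 2. Powers: [2, 4, 8, 16, 32, 5, ...] generates all 58 non-zero residues.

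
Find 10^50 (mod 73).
By repeated squaring (mod 73): 10^{1}≡10, 10^{2}≡27, 10^{4}≡72, 10^{8}≡1, 10^{16}≡1, 10^{32}≡1. Then 10^{50} = 10^{32+16+2} ≡ 1 × 1 × 27 ≡ 27 (mod 73)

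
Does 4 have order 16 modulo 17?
4^{4} ≡ 1 (mod 17) and 4 < 16, so ord_17(4) = 4 ≠ 16 and 4 is not a primitive root.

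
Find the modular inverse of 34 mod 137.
Since 137 is prime, by Fermat 34^(-1) ≡ 34^{135} ≡ 133 mod 137. Verify: 34 × 133 = 4522 ≡ 1 mod 137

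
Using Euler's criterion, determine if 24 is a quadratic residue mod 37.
By Euler's criterion: 24^{18} ≡ 36 (mod 37). Since this equals -1 (≡ 36), 24 is not a QR.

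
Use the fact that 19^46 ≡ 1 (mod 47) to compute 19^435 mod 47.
By Fermat: 19^{46} ≡ 1 (mod 47). 435 ≡ 21 (mod 46). So 19^{435} ≡ 19^{21} ≡ 22 (mod 47)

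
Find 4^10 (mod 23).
By repeated squaring (mod 23): 4^{1}≡4, 4^{2}≡16, 4^{4}≡3, 4^{8}≡9. Then 4^{10} = 4^{8+2} ≡ 9 × 16 ≡ 6 (mod 23)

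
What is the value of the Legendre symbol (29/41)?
(29/41) = 29^{20} mod 41 = -1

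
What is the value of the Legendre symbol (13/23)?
(13/23) = 13^{11} mod 23 = 1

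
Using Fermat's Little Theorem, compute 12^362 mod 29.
By Fermat: 12^{28} ≡ 1 mod 29. 362 ≡ 26 mod 28. So 12^{362} ≡ 12^{26} ≡ 28 mod 29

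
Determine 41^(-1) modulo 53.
Since 53 is prime, by Fermat 41^(-1) ≡ 41^{51} ≡ 22 mod 53. Verify: 41 × 22 = 902 ≡ 1 mod 53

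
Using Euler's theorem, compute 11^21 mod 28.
By Euler: 11^{12} ≡ 1 (mod 28) since gcd(11, 28) = 1. 21 = 1×12 + 9. So 11^{21} ≡ 11^{9} ≡ 15 (mod 28)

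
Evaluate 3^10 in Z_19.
By repeated squaring (mod 19): 3^{1}≡3, 3^{2}≡9, 3^{4}≡5, 3^{8}≡6. Then 3^{10} = 3^{8+2} ≡ 6 × 9 ≡ 16 (mod 19)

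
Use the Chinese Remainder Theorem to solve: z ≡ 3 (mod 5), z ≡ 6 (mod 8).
M = 5 × 8 = 40. M₁ = 8, y₁ ≡ 2 (mod 5). M₂ = 5, y₂ ≡ 5 (mod 8). z = 3×8×2 + 6×5×5 ≡ 38 (mod 40)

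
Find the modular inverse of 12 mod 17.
Since 17 is prime, by Fermat 12^(-1) ≡ 12^{15} ≡ 10 (mod 17). Verify: 12 × 10 = 120 ≡ 1 (mod 17)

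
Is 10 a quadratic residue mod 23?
By Euler's criterion: 10^{11} ≡ 22 (mod 23). Since this equals -1 (≡ 22), 10 is not a QR.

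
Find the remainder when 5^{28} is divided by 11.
By Fermat: 5^{10} ≡ 1 mod 11. 28 = 2×10 + 8. So 5^{28} ≡ 5^{8} ≡ 4 mod 11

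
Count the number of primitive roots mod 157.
A prime p has φ(p-1) primitive roots; here φ(156) = 48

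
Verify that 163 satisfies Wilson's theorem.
(162)! mod 163 = 162. Since this equals -1 (mod 163), Wilson confirms 163 is prime.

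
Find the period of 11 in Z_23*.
Powers of 11 mod 23: 11^1≡11, 11^2≡6, 11^3≡20, 11^4≡13, 11^5≡5, 11^6≡9, 11^7≡7, 11^8≡8, 11^9≡19, 11^10≡2, 11^11≡22, 11^12≡12, 11^13≡17, 11^14≡3, 11^15≡10, 11^16≡18, 11^17≡14, 11^18≡16, 11^19≡15, 11^20≡4, 11^21≡21, 11^22≡1. So the order of 11 is 22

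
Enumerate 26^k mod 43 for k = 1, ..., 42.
26^1, 26^2, ..., 26^{42} mod 43: [26, 31, 32, 15, 3, 35, 7, 10, 2, 9, 19, 21, 30, 6, 27, 14, 20, 4, 18, 38, 42, 17, 12, 11, 28, 40, 8, 36, 33, 41, 34, 24, 22, 13, 37, 16, 29, 23, 39, 25, 5, 1]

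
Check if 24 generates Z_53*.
24^{13} ≡ 1 (mod 53) and 13 < 52, so ord_53(24) = 13 ≠ 52 and 24 is not a primitive root.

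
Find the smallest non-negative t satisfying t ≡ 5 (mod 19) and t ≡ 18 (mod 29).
M = 19 × 29 = 551. M₁ = 29, y₁ ≡ 2 (mod 19). M₂ = 19, y₂ ≡ 26 (mod 29). t = 5×29×2 + 18×19×26 ≡ 366 (mod 551)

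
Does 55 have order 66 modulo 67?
55^{33} ≡ 1 (mod 67) and 33 < 66, so ord_67(55) = 33 ≠ 66 and 55 is not a primitive root.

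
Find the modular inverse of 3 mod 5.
Since 5 is prime, by Fermat 3^(-1) ≡ 3^{3} ≡ 2 (mod 5). Verify: 3 × 2 = 6 ≡ 1 (mod 5)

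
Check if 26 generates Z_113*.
26^{56} ≡ 1 (mod 113) and 56 < 112, so ord_113(26) = 56 ≠ 112 and 26 is not a primitive root.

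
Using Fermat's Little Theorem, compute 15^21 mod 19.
By Fermat: 15^{18} ≡ 1 mod 19. So 15^{21} = 15^{18} · 15^{3} ≡ 15^{3} ≡ 12 mod 19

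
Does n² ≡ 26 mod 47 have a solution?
By Euler's criterion: 26^{23} ≡ 46 mod 47. Since this equals -1 (≡ 46), 26 is not a QR.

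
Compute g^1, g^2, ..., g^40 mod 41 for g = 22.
22^1, 22^2, ..., 22^{40} mod 41: [22, 33, 29, 23, 14, 21, 11, 37, 35, 32, 7, 31, 26, 39, 38, 16, 24, 36, 13, 40, 19, 8, 12, 18, 27, 20, 30, 4, 6, 9, 34, 10, 15, 2, 3, 25, 17, 5, 28, 1]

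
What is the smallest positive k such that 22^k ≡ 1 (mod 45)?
Powers of 22 mod 45: 22^1≡22, 22^2≡34, 22^3≡28, 22^4≡31, 22^5≡7, 22^6≡19, 22^7≡13, 22^8≡16, 22^9≡37, 22^10≡4, 22^11≡43, 22^12≡1. Order = 12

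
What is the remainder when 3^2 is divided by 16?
3^{2} = 9 ≡ 9 (mod 16)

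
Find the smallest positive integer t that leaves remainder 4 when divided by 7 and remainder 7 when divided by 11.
M = 7 × 11 = 77. M₁ = 11, y₁ ≡ 2 (mod 7). M₂ = 7, y₂ ≡ 8 (mod 11). t = 4×11×2 + 7×7×8 ≡ 18 (mod 77)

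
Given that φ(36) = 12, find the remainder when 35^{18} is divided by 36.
By Euler: 35^{12} ≡ 1 (mod 36) since gcd(35, 36) = 1. 18 = 1×12 + 6. So 35^{18} ≡ 35^{6} ≡ 1 (mod 36)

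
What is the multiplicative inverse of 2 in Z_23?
Since 23 is prime, by Fermat 2^(-1) ≡ 2^{21} ≡ 12 (mod 23). Verify: 2 × 12 = 24 ≡ 1 (mod 23)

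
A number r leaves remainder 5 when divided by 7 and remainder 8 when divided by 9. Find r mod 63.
M = 7 × 9 = 63. M₁ = 9, y₁ ≡ 4 mod 7. M₂ = 7, y₂ ≡ 4 mod 9. r = 5×9×4 + 8×7×4 ≡ 26 mod 63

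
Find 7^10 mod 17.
By repeated squaring mod 17: 7^{1}≡7, 7^{2}≡15, 7^{4}≡4, 7^{8}≡16. Then 7^{10} = 7^{8+2} ≡ 16 × 15 ≡ 2 mod 17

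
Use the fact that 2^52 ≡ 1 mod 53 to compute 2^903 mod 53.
By Fermat: 2^{52} ≡ 1 mod 53. 903 ≡ 19 mod 52. So 2^{903} ≡ 2^{19} ≡ 12 mod 53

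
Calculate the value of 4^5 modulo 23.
By repeated squaring mod 23: 4^{1}≡4, 4^{2}≡16, 4^{4}≡3. Then 4^{5} = 4^{4+1} ≡ 3 × 4 ≡ 12 mod 23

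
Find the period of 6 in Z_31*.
Powers of 6 mod 31: 6^1≡6, 6^2≡5, 6^3≡30, 6^4≡25, 6^5≡26, 6^6≡1. ord_31(6) = 6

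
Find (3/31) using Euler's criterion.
(3/31) = 3^{15} mod 31 = -1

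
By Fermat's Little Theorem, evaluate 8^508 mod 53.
By Fermat: 8^{52} ≡ 1 mod 53. 508 ≡ 40 mod 52. So 8^{508} ≡ 8^{40} ≡ 28 mod 53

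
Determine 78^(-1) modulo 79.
Since 79 is prime, by Fermat 78^(-1) ≡ 78^{77} ≡ 78 mod 79. Verify: 78 × 78 = 6084 ≡ 1 mod 79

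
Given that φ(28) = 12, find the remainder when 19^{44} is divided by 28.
By Euler: 19^{12} ≡ 1 (mod 28) since gcd(19, 28) = 1. 44 = 3×12 + 8. So 19^{44} ≡ 19^{8} ≡ 25 (mod 28)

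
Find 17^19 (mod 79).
By repeated squaring (mod 79): 17^{1}≡17, 17^{2}≡52, 17^{4}≡18, 17^{8}≡8, 17^{16}≡64. Then 17^{19} = 17^{16+2+1} ≡ 64 × 52 × 17 ≡ 12 (mod 79)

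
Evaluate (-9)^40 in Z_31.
Using Fermat: (-9)^{30} ≡ 1 (mod 31). 40 ≡ 10 (mod 30). So (-9)^{40} ≡ (-9)^{10} ≡ 5 (mod 31)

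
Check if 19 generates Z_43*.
ord_43(19) divides 42. For each prime q|42: 19^{21}≡42, 19^{14}≡36, 19^{6}≡11, none ≡ 1. So 19 has order 42 and is a primitive root mod 43.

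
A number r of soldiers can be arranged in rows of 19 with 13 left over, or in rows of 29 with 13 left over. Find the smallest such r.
M = 19 × 29 = 551. M₁ = 29, y₁ ≡ 2 mod 19. M₂ = 19, y₂ ≡ 26 mod 29. r = 13×29×2 + 13×19×26 ≡ 13 mod 551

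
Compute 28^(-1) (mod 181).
Since 181 is prime, by Fermat 28^(-1) ≡ 28^{179} ≡ 97 (mod 181). Verify: 28 × 97 = 2716 ≡ 1 (mod 181)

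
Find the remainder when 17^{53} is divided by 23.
By Fermat: 17^{22} ≡ 1 (mod 23). 53 = 2×22 + 9. So 17^{53} ≡ 17^{9} ≡ 7 (mod 23)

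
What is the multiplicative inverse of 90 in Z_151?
Since 151 is prime, by Fermat 90^(-1) ≡ 90^{149} ≡ 99 mod 151. Verify: 90 × 99 = 8910 ≡ 1 mod 151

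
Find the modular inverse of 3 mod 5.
Since 5 is prime, by Fermat 3^(-1) ≡ 3^{3} ≡ 2 (mod 5). Verify: 3 × 2 = 6 ≡ 1 (mod 5)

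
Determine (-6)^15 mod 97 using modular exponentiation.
By repeated squaring mod 97: (-6)^{1}≡91, (-6)^{2}≡36, (-6)^{4}≡35, (-6)^{8}≡61. Then (-6)^{15} = (-6)^{8+4+2+1} ≡ 61 × 35 × 36 × 91 ≡ 75 mod 97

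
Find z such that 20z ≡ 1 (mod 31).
Since 31 is prime, by Fermat 20^(-1) ≡ 20^{29} ≡ 14 (mod 31). Verify: 20 × 14 = 280 ≡ 1 (mod 31)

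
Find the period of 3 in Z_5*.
Powers of 3 mod 5: 3^1≡3, 3^2≡4, 3^3≡2, 3^4≡1. ord_5(3) = 4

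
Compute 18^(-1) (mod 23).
Since 23 is prime, by Fermat 18^(-1) ≡ 18^{21} ≡ 9 (mod 23). Verify: 18 × 9 = 162 ≡ 1 (mod 23)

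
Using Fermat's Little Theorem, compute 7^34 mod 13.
By Fermat: 7^{12} ≡ 1 mod 13. 34 = 2×12 + 10. So 7^{34} ≡ 7^{10} ≡ 4 mod 13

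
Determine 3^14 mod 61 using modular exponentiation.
By repeated squaring mod 61: 3^{1}≡3, 3^{2}≡9, 3^{4}≡20, 3^{8}≡34. Then 3^{14} = 3^{8+4+2} ≡ 34 × 20 × 9 ≡ 20 mod 61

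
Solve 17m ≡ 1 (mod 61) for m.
Since 61 is prime, by Fermat 17^(-1) ≡ 17^{59} ≡ 18 (mod 61). Verify: 17 × 18 = 306 ≡ 1 (mod 61)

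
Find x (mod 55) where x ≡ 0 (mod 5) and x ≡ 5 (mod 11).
M = 5 × 11 = 55. M₁ = 11, y₁ ≡ 1 (mod 5). M₂ = 5, y₂ ≡ 9 (mod 11). x = 0×11×1 + 5×5×9 ≡ 5 (mod 55)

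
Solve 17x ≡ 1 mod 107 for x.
Since 107 is prime, by Fermat 17^(-1) ≡ 17^{105} ≡ 63 mod 107. Verify: 17 × 63 = 1071 ≡ 1 mod 107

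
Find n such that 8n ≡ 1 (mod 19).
Since 19 is prime, by Fermat 8^(-1) ≡ 8^{17} ≡ 12 (mod 19). Verify: 8 × 12 = 96 ≡ 1 (mod 19)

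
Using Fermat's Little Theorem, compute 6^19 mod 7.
By Fermat: 6^{6} ≡ 1 (mod 7). 19 = 3×6 + 1. So 6^{19} ≡ 6^{1} ≡ 6 (mod 7)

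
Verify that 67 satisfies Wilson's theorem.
(66)! mod 67 = 66. Since this equals -1 (mod 67), Wilson confirms 67 is prime.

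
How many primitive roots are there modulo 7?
Number of primitive roots mod 7 = φ(p-1) = φ(6) = 2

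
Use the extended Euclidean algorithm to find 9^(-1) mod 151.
Extended GCD: 9(-67) + 151(4) = 1. So 9^(-1) ≡ -67 ≡ 84 (mod 151). Verify: 9 × 84 = 756 ≡ 1 (mod 151)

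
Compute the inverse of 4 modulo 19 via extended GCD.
Extended GCD: 4(5) + 19(-1) = 1. So 4^(-1) ≡ 5 mod 19. Verify: 4 × 5 = 20 ≡ 1 mod 19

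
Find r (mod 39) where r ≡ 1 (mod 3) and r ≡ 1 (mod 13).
M = 3 × 13 = 39. M₁ = 13, y₁ ≡ 1 (mod 3). M₂ = 3, y₂ ≡ 9 (mod 13). r = 1×13×1 + 1×3×9 ≡ 1 (mod 39)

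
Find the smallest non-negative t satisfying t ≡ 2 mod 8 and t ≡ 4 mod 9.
M = 8 × 9 = 72. M₁ = 9, y₁ ≡ 1 mod 8. M₂ = 8, y₂ ≡ 8 mod 9. t = 2×9×1 + 4×8×8 ≡ 58 mod 72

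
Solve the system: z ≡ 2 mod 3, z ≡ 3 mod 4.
M = 3 × 4 = 12. M₁ = 4, y₁ ≡ 1 mod 3. M₂ = 3, y₂ ≡ 3 mod 4. z = 2×4×1 + 3×3×3 ≡ 11 mod 12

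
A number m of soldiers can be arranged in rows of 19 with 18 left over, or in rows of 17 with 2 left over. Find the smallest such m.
M = 19 × 17 = 323. M₁ = 17, y₁ ≡ 9 (mod 19). M₂ = 19, y₂ ≡ 9 (mod 17). m = 18×17×9 + 2×19×9 ≡ 189 (mod 323)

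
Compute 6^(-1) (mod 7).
Since 7 is prime, by Fermat 6^(-1) ≡ 6^{5} ≡ 6 (mod 7). Verify: 6 × 6 = 36 ≡ 1 (mod 7)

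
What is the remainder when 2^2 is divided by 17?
2^{2} = 4 ≡ 4 mod 17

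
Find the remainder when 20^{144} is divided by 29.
By Fermat: 20^{28} ≡ 1 mod 29. 144 = 5×28 + 4. So 20^{144} ≡ 20^{4} ≡ 7 mod 29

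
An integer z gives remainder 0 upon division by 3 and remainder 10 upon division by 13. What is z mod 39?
M = 3 × 13 = 39. M₁ = 13, y₁ ≡ 1 mod 3. M₂ = 3, y₂ ≡ 9 mod 13. z = 0×13×1 + 10×3×9 ≡ 36 mod 39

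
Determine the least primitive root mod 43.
g = 3. Powers: [3, 9, 27, 38, 28, 41, 37, 25, ...] generates all 42 non-zero residues.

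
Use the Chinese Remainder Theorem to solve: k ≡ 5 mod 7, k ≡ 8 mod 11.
M = 7 × 11 = 77. M₁ = 11, y₁ ≡ 2 mod 7. M₂ = 7, y₂ ≡ 8 mod 11. k = 5×11×2 + 8×7×8 ≡ 19 mod 77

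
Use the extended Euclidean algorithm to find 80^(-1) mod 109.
Extended GCD: 80(15) + 109(-11) = 1. So 80^(-1) ≡ 15 (mod 109). Verify: 80 × 15 = 1200 ≡ 1 (mod 109)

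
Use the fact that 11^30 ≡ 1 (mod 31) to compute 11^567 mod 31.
By Fermat: 11^{30} ≡ 1 (mod 31). 567 ≡ 27 (mod 30). So 11^{567} ≡ 11^{27} ≡ 15 (mod 31)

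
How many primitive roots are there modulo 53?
Number of primitive roots mod 53 = φ(p-1) = φ(52) = 24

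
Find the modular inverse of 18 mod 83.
Since 83 is prime, by Fermat 18^(-1) ≡ 18^{81} ≡ 60 (mod 83). Verify: 18 × 60 = 1080 ≡ 1 (mod 83)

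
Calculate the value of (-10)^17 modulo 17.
Using Fermat: (-10)^{16} ≡ 1 (mod 17). 17 ≡ 1 (mod 16). So (-10)^{17} ≡ (-10)^{1} ≡ 7 (mod 17)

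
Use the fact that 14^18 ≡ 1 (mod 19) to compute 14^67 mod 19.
By Fermat: 14^{18} ≡ 1 (mod 19). 67 = 3×18 + 13. So 14^{67} ≡ 14^{13} ≡ 2 (mod 19)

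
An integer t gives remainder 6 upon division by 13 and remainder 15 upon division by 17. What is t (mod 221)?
M = 13 × 17 = 221. M₁ = 17, y₁ ≡ 10 (mod 13). M₂ = 13, y₂ ≡ 4 (mod 17). t = 6×17×10 + 15×13×4 ≡ 32 (mod 221)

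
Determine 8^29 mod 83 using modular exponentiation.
By repeated squaring (mod 83): 8^{1}≡8, 8^{2}≡64, 8^{4}≡29, 8^{8}≡11, 8^{16}≡38. Then 8^{29} = 8^{16+8+4+1} ≡ 38 × 11 × 29 × 8 ≡ 32 (mod 83)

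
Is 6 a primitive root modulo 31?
6^{6} ≡ 1 (mod 31) and 6 < 30, so ord_31(6) = 6 ≠ 30 and 6 is not a primitive root.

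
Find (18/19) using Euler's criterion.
(18/19) = 18^{9} mod 19 = -1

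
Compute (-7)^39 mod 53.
By repeated squaring mod 53: (-7)^{1}≡46, (-7)^{2}≡49, (-7)^{4}≡16, (-7)^{8}≡44, (-7)^{16}≡28, (-7)^{32}≡42. Then (-7)^{39} = (-7)^{32+4+2+1} ≡ 42 × 16 × 49 × 46 ≡ 1 mod 53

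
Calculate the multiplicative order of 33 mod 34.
Powers of 33 mod 34: 33^1≡33, 33^2≡1. Order = 2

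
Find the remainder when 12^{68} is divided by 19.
By Fermat: 12^{18} ≡ 1 (mod 19). 68 = 3×18 + 14. So 12^{68} ≡ 12^{14} ≡ 11 (mod 19)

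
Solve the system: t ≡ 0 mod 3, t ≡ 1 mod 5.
M = 3 × 5 = 15. M₁ = 5, y₁ ≡ 2 mod 3. M₂ = 3, y₂ ≡ 2 mod 5. t = 0×5×2 + 1×3×2 ≡ 6 mod 15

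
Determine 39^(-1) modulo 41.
Since 41 is prime, by Fermat 39^(-1) ≡ 39^{39} ≡ 20 mod 41. Verify: 39 × 20 = 780 ≡ 1 mod 41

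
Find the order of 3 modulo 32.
Powers of 3 mod 32: 3^1≡3, 3^2≡9, 3^3≡27, 3^4≡17, 3^5≡19, 3^6≡25, 3^7≡11, 3^8≡1. Order = 8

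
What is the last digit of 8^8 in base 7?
Using Fermat: 8^{6} ≡ 1 mod 7. 8 ≡ 2 mod 6. So 8^{8} ≡ 8^{2} ≡ 1 mod 7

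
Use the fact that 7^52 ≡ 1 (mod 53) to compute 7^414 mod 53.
By Fermat: 7^{52} ≡ 1 (mod 53). 414 ≡ 50 (mod 52). So 7^{414} ≡ 7^{50} ≡ 13 (mod 53)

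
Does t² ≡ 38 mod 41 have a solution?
By Euler's criterion: 38^{20} ≡ 40 mod 41. Since this equals -1 (≡ 40), 38 is not a QR.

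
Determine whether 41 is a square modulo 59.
By Euler's criterion: 41^{29} ≡ 1 mod 59. Since this equals 1, 41 is a QR.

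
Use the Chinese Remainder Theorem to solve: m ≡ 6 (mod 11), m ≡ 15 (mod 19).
M = 11 × 19 = 209. M₁ = 19, y₁ ≡ 7 (mod 11). M₂ = 11, y₂ ≡ 7 (mod 19). m = 6×19×7 + 15×11×7 ≡ 72 (mod 209)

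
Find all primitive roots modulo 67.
There are φ(66) = 20 primitive roots mod 67: {2, 7, 11, 12, 13, 18, 20, 28, 31, 32, 34, 41, 44, 46, 48, 50, 51, 57, 61, 63}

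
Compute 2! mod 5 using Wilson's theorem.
(4)! = (2)! × (3) × (4) ≡ -1 mod 5. So (2)! ≡ -1 × [(4)(3)]^(-1) ≡ 2 mod 5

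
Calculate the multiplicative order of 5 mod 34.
Powers of 5 mod 34: 5^1≡5, 5^2≡25, 5^3≡23, 5^4≡13, 5^5≡31, 5^6≡19, 5^7≡27, 5^8≡33, 5^9≡29, 5^10≡9, 5^11≡11, 5^12≡21, 5^13≡3, 5^14≡15, 5^15≡7, 5^16≡1. So the order of 5 is 16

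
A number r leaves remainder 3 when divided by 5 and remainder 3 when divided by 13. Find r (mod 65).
M = 5 × 13 = 65. M₁ = 13, y₁ ≡ 2 (mod 5). M₂ = 5, y₂ ≡ 8 (mod 13). r = 3×13×2 + 3×5×8 ≡ 3 (mod 65)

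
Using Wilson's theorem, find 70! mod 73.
(72)! = (70)! × (71) × (72) ≡ -1 (mod 73). So (70)! ≡ -1 × [(72)(71)]^(-1) ≡ 36 (mod 73)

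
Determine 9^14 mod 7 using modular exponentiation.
Using Fermat: 9^{6} ≡ 1 mod 7. 14 ≡ 2 mod 6. So 9^{14} ≡ 9^{2} ≡ 4 mod 7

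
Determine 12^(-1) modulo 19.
Since 19 is prime, by Fermat 12^(-1) ≡ 12^{17} ≡ 8 mod 19. Verify: 12 × 8 = 96 ≡ 1 mod 19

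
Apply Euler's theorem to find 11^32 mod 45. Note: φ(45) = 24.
By Euler: 11^{24} ≡ 1 mod 45 since gcd(11, 45) = 1. 32 = 1×24 + 8. So 11^{32} ≡ 11^{8} ≡ 31 mod 45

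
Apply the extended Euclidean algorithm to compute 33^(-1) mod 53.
Extended GCD: 33(-8) + 53(5) = 1. So 33^(-1) ≡ -8 ≡ 45 mod 53. Verify: 33 × 45 = 1485 ≡ 1 mod 53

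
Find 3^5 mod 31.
By repeated squaring mod 31: 3^{1}≡3, 3^{2}≡9, 3^{4}≡19. Then 3^{5} = 3^{4+1} ≡ 19 × 3 ≡ 26 mod 31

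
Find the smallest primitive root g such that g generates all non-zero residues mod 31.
g = 3. Powers: [3, 9, 27, 19, 26, 16, 17, ...] generates all 30 non-zero residues.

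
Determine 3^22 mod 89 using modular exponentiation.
By repeated squaring mod 89: 3^{1}≡3, 3^{2}≡9, 3^{4}≡81, 3^{8}≡64, 3^{16}≡2. Then 3^{22} = 3^{16+4+2} ≡ 2 × 81 × 9 ≡ 34 mod 89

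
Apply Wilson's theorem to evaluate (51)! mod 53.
(52)! = (51)! × (52) ≡ -1 mod 53. So (51)! ≡ -1 × (52)^(-1) ≡ (-1)×(-1) = 1 mod 53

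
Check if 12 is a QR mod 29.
By Euler's criterion: 12^{14} ≡ 28 mod 29. Since this equals -1 (≡ 28), 12 is not a QR.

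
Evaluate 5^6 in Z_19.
By repeated squaring mod 19: 5^{1}≡5, 5^{2}≡6, 5^{4}≡17. Then 5^{6} = 5^{4+2} ≡ 17 × 6 ≡ 7 mod 19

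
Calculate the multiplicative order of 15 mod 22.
Powers of 15 mod 22: 15^1≡15, 15^2≡5, 15^3≡9, 15^4≡3, 15^5≡1. So the order of 15 is 5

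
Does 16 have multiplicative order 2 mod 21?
Powers of 16 mod 21: 16^1≡16, 16^2≡4, 16^3≡1. 16^2≡4≢1, so ord ≠ 2. No, the actual order is 3.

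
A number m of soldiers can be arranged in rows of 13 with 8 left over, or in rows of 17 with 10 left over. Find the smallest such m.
M = 13 × 17 = 221. M₁ = 17, y₁ ≡ 10 (mod 13). M₂ = 13, y₂ ≡ 4 (mod 17). m = 8×17×10 + 10×13×4 ≡ 112 (mod 221)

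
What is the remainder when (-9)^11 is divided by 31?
By repeated squaring (mod 31): (-9)^{1}≡22, (-9)^{2}≡19, (-9)^{4}≡20, (-9)^{8}≡28. Then (-9)^{11} = (-9)^{8+2+1} ≡ 28 × 19 × 22 ≡ 17 (mod 31)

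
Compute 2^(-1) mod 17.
Since 17 is prime, by Fermat 2^(-1) ≡ 2^{15} ≡ 9 mod 17. Verify: 2 × 9 = 18 ≡ 1 mod 17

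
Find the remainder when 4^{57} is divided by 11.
By Fermat: 4^{10} ≡ 1 mod 11. 57 = 5×10 + 7. So 4^{57} ≡ 4^{7} ≡ 5 mod 11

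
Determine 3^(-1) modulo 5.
Since 5 is prime, by Fermat 3^(-1) ≡ 3^{3} ≡ 2 mod 5. Verify: 3 × 2 = 6 ≡ 1 mod 5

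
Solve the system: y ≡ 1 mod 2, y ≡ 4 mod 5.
M = 2 × 5 = 10. M₁ = 5, y₁ ≡ 1 mod 2. M₂ = 2, y₂ ≡ 3 mod 5. y = 1×5×1 + 4×2×3 ≡ 9 mod 10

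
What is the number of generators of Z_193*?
A prime p has φ(p-1) primitive roots; here φ(192) = 64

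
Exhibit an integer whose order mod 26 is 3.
3 has order 3 mod 26 since 3^{3} ≡ 1 mod 26 and no smaller power works.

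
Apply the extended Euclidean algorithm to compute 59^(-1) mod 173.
Extended GCD: 59(44) + 173(-15) = 1. So 59^(-1) ≡ 44 mod 173. Verify: 59 × 44 = 2596 ≡ 1 mod 173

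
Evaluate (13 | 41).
(13/41) = 13^{20} mod 41 = -1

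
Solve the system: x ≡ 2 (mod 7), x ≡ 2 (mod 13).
M = 7 × 13 = 91. M₁ = 13, y₁ ≡ 6 (mod 7). M₂ = 7, y₂ ≡ 2 (mod 13). x = 2×13×6 + 2×7×2 ≡ 2 (mod 91)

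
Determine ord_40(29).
Powers of 29 mod 40: 29^1≡29, 29^2≡1. ord_40(29) = 2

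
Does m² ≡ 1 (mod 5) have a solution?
By Euler's criterion: 1^{2} ≡ 1 (mod 5). Since this equals 1, 1 is a QR.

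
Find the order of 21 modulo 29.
Powers of 21 mod 29: 21^1≡21, 21^2≡6, 21^3≡10, 21^4≡7, 21^5≡2, 21^6≡13, 21^7≡12, 21^8≡20, 21^9≡14, 21^10≡4, 21^11≡26, 21^12≡24, 21^13≡11, 21^14≡28, 21^15≡8, 21^16≡23, 21^17≡19, 21^18≡22, 21^19≡27, 21^20≡16, 21^21≡17, 21^22≡9, 21^23≡15, 21^24≡25, 21^25≡3, 21^26≡5, 21^27≡18, 21^28≡1. So the order of 21 is 28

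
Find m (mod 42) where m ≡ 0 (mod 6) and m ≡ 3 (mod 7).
M = 6 × 7 = 42. M₁ = 7, y₁ ≡ 1 (mod 6). M₂ = 6, y₂ ≡ 6 (mod 7). m = 0×7×1 + 3×6×6 ≡ 24 (mod 42)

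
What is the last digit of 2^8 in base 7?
Using Fermat: 2^{6} ≡ 1 mod 7. 8 ≡ 2 mod 6. So 2^{8} ≡ 2^{2} ≡ 4 mod 7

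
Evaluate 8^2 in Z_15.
8^{2} = 64 ≡ 4 mod 15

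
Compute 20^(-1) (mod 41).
Since 41 is prime, by Fermat 20^(-1) ≡ 20^{39} ≡ 39 (mod 41). Verify: 20 × 39 = 780 ≡ 1 (mod 41)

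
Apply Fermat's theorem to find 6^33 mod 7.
By Fermat: 6^{6} ≡ 1 mod 7. 33 = 5×6 + 3. So 6^{33} ≡ 6^{3} ≡ 6 mod 7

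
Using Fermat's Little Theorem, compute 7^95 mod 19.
By Fermat: 7^{18} ≡ 1 mod 19. 95 = 5×18 + 5. So 7^{95} ≡ 7^{5} ≡ 11 mod 19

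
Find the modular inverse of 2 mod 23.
Since 23 is prime, by Fermat 2^(-1) ≡ 2^{21} ≡ 12 (mod 23). Verify: 2 × 12 = 24 ≡ 1 (mod 23)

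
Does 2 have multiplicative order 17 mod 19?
Powers of 2 mod 19: 2^1≡2, 2^2≡4, 2^3≡8, 2^4≡16, 2^5≡13, 2^6≡7, 2^7≡14, 2^8≡9, 2^9≡18, 2^10≡17, 2^11≡15, 2^12≡11, 2^13≡3, 2^14≡6, 2^15≡12, 2^16≡5, 2^17≡10, 2^18≡1. 2^17≡10≢1, so ord ≠ 17. No, the actual order is 18.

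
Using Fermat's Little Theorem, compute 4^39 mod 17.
By Fermat: 4^{16} ≡ 1 mod 17. 39 = 2×16 + 7. So 4^{39} ≡ 4^{7} ≡ 13 mod 17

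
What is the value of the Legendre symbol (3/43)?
(3/43) = 3^{21} mod 43 = -1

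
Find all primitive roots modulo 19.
There are φ(18) = 6 primitive roots mod 19: {2, 3, 10, 13, 14, 15}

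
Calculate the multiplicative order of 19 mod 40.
Powers of 19 mod 40: 19^1≡19, 19^2≡1. Order = 2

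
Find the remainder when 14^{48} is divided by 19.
By Fermat: 14^{18} ≡ 1 (mod 19). 48 = 2×18 + 12. So 14^{48} ≡ 14^{12} ≡ 11 (mod 19)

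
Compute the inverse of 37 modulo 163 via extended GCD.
Extended GCD: 37(-22) + 163(5) = 1. So 37^(-1) ≡ -22 ≡ 141 mod 163. Verify: 37 × 141 = 5217 ≡ 1 mod 163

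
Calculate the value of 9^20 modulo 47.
By repeated squaring (mod 47): 9^{1}≡9, 9^{2}≡34, 9^{4}≡28, 9^{8}≡32, 9^{16}≡37. Then 9^{20} = 9^{16+4} ≡ 37 × 28 ≡ 2 (mod 47)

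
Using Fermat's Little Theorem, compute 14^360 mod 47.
By Fermat: 14^{46} ≡ 1 mod 47. 360 ≡ 38 mod 46. So 14^{360} ≡ 14^{38} ≡ 27 mod 47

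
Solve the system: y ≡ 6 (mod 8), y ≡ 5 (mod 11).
M = 8 × 11 = 88. M₁ = 11, y₁ ≡ 3 (mod 8). M₂ = 8, y₂ ≡ 7 (mod 11). y = 6×11×3 + 5×8×7 ≡ 38 (mod 88)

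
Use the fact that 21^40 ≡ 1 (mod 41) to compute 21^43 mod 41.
By Fermat: 21^{40} ≡ 1 (mod 41). So 21^{43} = 21^{40} · 21^{3} ≡ 21^{3} ≡ 36 (mod 41)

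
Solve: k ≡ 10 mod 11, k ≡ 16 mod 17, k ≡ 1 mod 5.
M = 11 × 17 × 5 = 935. M₁ = 85, y₁ ≡ 7 mod 11. M₂ = 55, y₂ ≡ 13 mod 17. M₃ = 187, y₃ ≡ 3 mod 5. k = 10×85×7 + 16×55×13 + 1×187×3 ≡ 186 mod 935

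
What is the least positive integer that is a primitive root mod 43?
g = 3. For each prime q|42: 3^{21}≡42, 3^{14}≡36, 3^{6}≡41, none ≡ 1, so ord_43(3) = 42 and 3 is a primitive root.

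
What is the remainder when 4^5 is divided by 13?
By repeated squaring (mod 13): 4^{1}≡4, 4^{2}≡3, 4^{4}≡9. Then 4^{5} = 4^{4+1} ≡ 9 × 4 ≡ 10 (mod 13)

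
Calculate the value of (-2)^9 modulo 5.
Using Fermat: (-2)^{4} ≡ 1 mod 5. 9 ≡ 1 mod 4. So (-2)^{9} ≡ (-2)^{1} ≡ 3 mod 5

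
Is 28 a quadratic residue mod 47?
By Euler's criterion: 28^{23} ≡ 1 mod 47. Since this equals 1, 28 is a QR.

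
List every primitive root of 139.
There are φ(138) = 44 primitive roots mod 139: {2, 3, 12, 15, 17, 18, 19, 21, 22, 26, 32, 40, 50, 53, 56, 58, 61, 68, 70, 72, 73, 85, 88, 90, 92, 93, 98, 101, 102, 104, 108, 109, 110, 111, 114, 115, 119, 123, 126, 128, 130, 132, 134, 135}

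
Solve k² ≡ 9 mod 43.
The square roots of 9 mod 43 are 40 and 3. Verify: 40² = 1600 ≡ 9 mod 43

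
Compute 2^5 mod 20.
By repeated squaring (mod 20): 2^{1}≡2, 2^{2}≡4, 2^{4}≡16. Then 2^{5} = 2^{4+1} ≡ 16 × 2 ≡ 12 (mod 20)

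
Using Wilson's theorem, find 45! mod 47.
(46)! = (45)! × (46) ≡ -1 (mod 47). So (45)! ≡ -1 × (46)^(-1) ≡ (-1)×(-1) = 1 (mod 47)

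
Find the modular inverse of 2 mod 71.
Since 71 is prime, by Fermat 2^(-1) ≡ 2^{69} ≡ 36 mod 71. Verify: 2 × 36 = 72 ≡ 1 mod 71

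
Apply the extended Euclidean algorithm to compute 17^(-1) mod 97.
Extended GCD: 17(40) + 97(-7) = 1. So 17^(-1) ≡ 40 mod 97. Verify: 17 × 40 = 680 ≡ 1 mod 97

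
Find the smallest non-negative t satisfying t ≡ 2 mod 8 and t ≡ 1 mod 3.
M = 8 × 3 = 24. M₁ = 3, y₁ ≡ 3 mod 8. M₂ = 8, y₂ ≡ 2 mod 3. t = 2×3×3 + 1×8×2 ≡ 10 mod 24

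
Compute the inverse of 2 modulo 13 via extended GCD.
Extended GCD: 2(-6) + 13(1) = 1. So 2^(-1) ≡ -6 ≡ 7 (mod 13). Verify: 2 × 7 = 14 ≡ 1 (mod 13)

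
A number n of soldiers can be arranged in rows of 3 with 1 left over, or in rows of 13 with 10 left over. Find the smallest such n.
M = 3 × 13 = 39. M₁ = 13, y₁ ≡ 1 mod 3. M₂ = 3, y₂ ≡ 9 mod 13. n = 1×13×1 + 10×3×9 ≡ 10 mod 39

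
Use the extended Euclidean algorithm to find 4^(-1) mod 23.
Extended GCD: 4(6) + 23(-1) = 1. So 4^(-1) ≡ 6 mod 23. Verify: 4 × 6 = 24 ≡ 1 mod 23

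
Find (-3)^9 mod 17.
By repeated squaring mod 17: (-3)^{1}≡14, (-3)^{2}≡9, (-3)^{4}≡13, (-3)^{8}≡16. Then (-3)^{9} = (-3)^{8+1} ≡ 16 × 14 ≡ 3 mod 17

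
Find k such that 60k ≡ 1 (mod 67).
Since 67 is prime, by Fermat 60^(-1) ≡ 60^{65} ≡ 19 (mod 67). Verify: 60 × 19 = 1140 ≡ 1 (mod 67)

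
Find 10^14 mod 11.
Using Fermat: 10^{10} ≡ 1 mod 11. 14 ≡ 4 mod 10. So 10^{14} ≡ 10^{4} ≡ 1 mod 11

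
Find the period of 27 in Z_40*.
Powers of 27 mod 40: 27^1≡27, 27^2≡9, 27^3≡3, 27^4≡1. ord_40(27) = 4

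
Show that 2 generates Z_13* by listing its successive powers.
2^1, 2^2, ..., 2^{12} mod 13: [2, 4, 8, 3, 6, 12, 11, 9, 5, 10, 7, 1]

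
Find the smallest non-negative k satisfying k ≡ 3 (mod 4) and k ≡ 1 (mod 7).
M = 4 × 7 = 28. M₁ = 7, y₁ ≡ 3 (mod 4). M₂ = 4, y₂ ≡ 2 (mod 7). k = 3×7×3 + 1×4×2 ≡ 15 (mod 28)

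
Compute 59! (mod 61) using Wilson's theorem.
(60)! = (59)! × (60) ≡ -1 (mod 61). So (59)! ≡ -1 × (60)^(-1) ≡ (-1)×(-1) = 1 (mod 61)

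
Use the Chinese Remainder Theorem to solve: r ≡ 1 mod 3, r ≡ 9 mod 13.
M = 3 × 13 = 39. M₁ = 13, y₁ ≡ 1 mod 3. M₂ = 3, y₂ ≡ 9 mod 13. r = 1×13×1 + 9×3×9 ≡ 22 mod 39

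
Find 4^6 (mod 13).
By repeated squaring (mod 13): 4^{1}≡4, 4^{2}≡3, 4^{4}≡9. Then 4^{6} = 4^{4+2} ≡ 9 × 3 ≡ 1 (mod 13)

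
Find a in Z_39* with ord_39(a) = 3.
16 has order 3 mod 39 since 16^{3} ≡ 1 (mod 39) and no smaller power works.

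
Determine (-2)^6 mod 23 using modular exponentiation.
By repeated squaring (mod 23): (-2)^{1}≡21, (-2)^{2}≡4, (-2)^{4}≡16. Then (-2)^{6} = (-2)^{4+2} ≡ 16 × 4 ≡ 18 (mod 23)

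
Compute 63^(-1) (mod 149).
Since 149 is prime, by Fermat 63^(-1) ≡ 63^{147} ≡ 123 (mod 149). Verify: 63 × 123 = 7749 ≡ 1 (mod 149)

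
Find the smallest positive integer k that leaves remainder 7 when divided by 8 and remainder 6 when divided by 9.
M = 8 × 9 = 72. M₁ = 9, y₁ ≡ 1 (mod 8). M₂ = 8, y₂ ≡ 8 (mod 9). k = 7×9×1 + 6×8×8 ≡ 15 (mod 72)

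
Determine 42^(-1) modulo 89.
Since 89 is prime, by Fermat 42^(-1) ≡ 42^{87} ≡ 53 mod 89. Verify: 42 × 53 = 2226 ≡ 1 mod 89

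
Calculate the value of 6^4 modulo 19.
6^{4} = 1296 ≡ 4 mod 19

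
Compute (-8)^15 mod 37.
By repeated squaring (mod 37): (-8)^{1}≡29, (-8)^{2}≡27, (-8)^{4}≡26, (-8)^{8}≡10. Then (-8)^{15} = (-8)^{8+4+2+1} ≡ 10 × 26 × 27 × 29 ≡ 6 (mod 37)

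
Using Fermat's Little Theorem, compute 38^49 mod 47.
By Fermat: 38^{46} ≡ 1 (mod 47). So 38^{49} = 38^{46} · 38^{3} ≡ 38^{3} ≡ 23 (mod 47)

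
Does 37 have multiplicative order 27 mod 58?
Powers of 37 mod 58: 37^1≡37, 37^2≡35, 37^3≡19, 37^4≡7, 37^5≡27, 37^6≡13, 37^7≡17, 37^8≡49, 37^9≡15, 37^10≡33, 37^11≡3, 37^12≡53, 37^13≡47, 37^14≡57, 37^15≡21, 37^16≡23, 37^17≡39, 37^18≡51, 37^19≡31, 37^20≡45, 37^21≡41, 37^22≡9, 37^23≡43, 37^24≡25, 37^25≡55, 37^26≡5, 37^27≡11, 37^28≡1. 37^27≡11≢1, so ord ≠ 27. No, the actual order is 28.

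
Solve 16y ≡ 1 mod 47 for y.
Since 47 is prime, by Fermat 16^(-1) ≡ 16^{45} ≡ 3 mod 47. Verify: 16 × 3 = 48 ≡ 1 mod 47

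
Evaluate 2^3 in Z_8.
2^{3} = 8 ≡ 0 mod 8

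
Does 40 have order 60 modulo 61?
40^{12} ≡ 1 mod 61 and 12 < 60, so ord_61(40) = 12 ≠ 60 and 40 is not a primitive root.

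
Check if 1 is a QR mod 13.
By Euler's criterion: 1^{6} ≡ 1 mod 13. Since this equals 1, 1 is a QR.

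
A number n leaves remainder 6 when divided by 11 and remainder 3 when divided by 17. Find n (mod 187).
M = 11 × 17 = 187. M₁ = 17, y₁ ≡ 2 (mod 11). M₂ = 11, y₂ ≡ 14 (mod 17). n = 6×17×2 + 3×11×14 ≡ 105 (mod 187)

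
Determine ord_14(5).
Powers of 5 mod 14: 5^1≡5, 5^2≡11, 5^3≡13, 5^4≡9, 5^5≡3, 5^6≡1. So the order of 5 is 6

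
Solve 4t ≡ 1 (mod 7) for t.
Since 7 is prime, by Fermat 4^(-1) ≡ 4^{5} ≡ 2 (mod 7). Verify: 4 × 2 = 8 ≡ 1 (mod 7)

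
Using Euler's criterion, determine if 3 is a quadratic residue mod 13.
By Euler's criterion: 3^{6} ≡ 1 (mod 13). Since this equals 1, 3 is a QR.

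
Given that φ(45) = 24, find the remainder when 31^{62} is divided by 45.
By Euler: 31^{24} ≡ 1 mod 45 since gcd(31, 45) = 1. 62 = 2×24 + 14. So 31^{62} ≡ 31^{14} ≡ 16 mod 45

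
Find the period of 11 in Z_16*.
Powers of 11 mod 16: 11^1≡11, 11^2≡9, 11^3≡3, 11^4≡1. Order = 4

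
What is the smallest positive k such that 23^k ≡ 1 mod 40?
Powers of 23 mod 40: 23^1≡23, 23^2≡9, 23^3≡7, 23^4≡1. So the order of 23 is 4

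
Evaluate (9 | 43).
(9/43) = 9^{21} mod 43 = 1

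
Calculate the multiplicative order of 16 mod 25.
Powers of 16 mod 25: 16^1≡16, 16^2≡6, 16^3≡21, 16^4≡11, 16^5≡1. ord_25(16) = 5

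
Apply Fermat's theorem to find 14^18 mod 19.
By Fermat's Little Theorem, 14^{18} ≡ 1 mod 19 since 19 is prime and gcd(14, 19) = 1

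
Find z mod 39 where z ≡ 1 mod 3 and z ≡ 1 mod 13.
M = 3 × 13 = 39. M₁ = 13, y₁ ≡ 1 mod 3. M₂ = 3, y₂ ≡ 9 mod 13. z = 1×13×1 + 1×3×9 ≡ 1 mod 39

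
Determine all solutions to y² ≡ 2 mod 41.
The square roots of 2 mod 41 are 17 and 24. Verify: 17² = 289 ≡ 2 mod 41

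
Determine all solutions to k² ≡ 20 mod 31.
The square roots of 20 mod 31 are 19 and 12. Verify: 19² = 361 ≡ 20 mod 31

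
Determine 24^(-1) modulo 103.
Since 103 is prime, by Fermat 24^(-1) ≡ 24^{101} ≡ 73 mod 103. Verify: 24 × 73 = 1752 ≡ 1 mod 103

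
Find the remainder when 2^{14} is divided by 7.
By Fermat: 2^{6} ≡ 1 (mod 7). 14 = 2×6 + 2. So 2^{14} ≡ 2^{2} ≡ 4 (mod 7)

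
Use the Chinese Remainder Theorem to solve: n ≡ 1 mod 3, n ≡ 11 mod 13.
M = 3 × 13 = 39. M₁ = 13, y₁ ≡ 1 mod 3. M₂ = 3, y₂ ≡ 9 mod 13. n = 1×13×1 + 11×3×9 ≡ 37 mod 39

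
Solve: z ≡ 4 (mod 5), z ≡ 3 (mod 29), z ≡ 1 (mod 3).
M = 5 × 29 × 3 = 435. M₁ = 87, y₁ ≡ 3 (mod 5). M₂ = 15, y₂ ≡ 2 (mod 29). M₃ = 145, y₃ ≡ 1 (mod 3). z = 4×87×3 + 3×15×2 + 1×145×1 ≡ 409 (mod 435)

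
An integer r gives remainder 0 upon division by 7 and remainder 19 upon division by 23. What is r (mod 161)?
M = 7 × 23 = 161. M₁ = 23, y₁ ≡ 4 (mod 7). M₂ = 7, y₂ ≡ 10 (mod 23). r = 0×23×4 + 19×7×10 ≡ 42 (mod 161)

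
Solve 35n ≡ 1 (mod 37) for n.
Since 37 is prime, by Fermat 35^(-1) ≡ 35^{35} ≡ 18 (mod 37). Verify: 35 × 18 = 630 ≡ 1 (mod 37)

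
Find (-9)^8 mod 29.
By repeated squaring mod 29: (-9)^{1}≡20, (-9)^{2}≡23, (-9)^{4}≡7, (-9)^{8}≡20. So (-9)^{8} ≡ 20 mod 29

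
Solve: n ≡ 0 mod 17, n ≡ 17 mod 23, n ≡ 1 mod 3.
M = 17 × 23 × 3 = 1173. M₁ = 69, y₁ ≡ 1 mod 17. M₂ = 51, y₂ ≡ 14 mod 23. M₃ = 391, y₃ ≡ 1 mod 3. n = 0×69×1 + 17×51×14 + 1×391×1 ≡ 799 mod 1173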